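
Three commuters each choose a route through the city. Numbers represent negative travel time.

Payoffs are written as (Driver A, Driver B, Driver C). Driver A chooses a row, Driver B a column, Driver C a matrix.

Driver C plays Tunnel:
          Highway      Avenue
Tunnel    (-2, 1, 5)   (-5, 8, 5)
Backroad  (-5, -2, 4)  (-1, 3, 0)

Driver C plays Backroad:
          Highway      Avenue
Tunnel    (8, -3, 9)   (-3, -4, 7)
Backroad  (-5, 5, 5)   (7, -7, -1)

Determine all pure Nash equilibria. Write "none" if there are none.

The pure Nash equilibria are (Tunnel, Highway, Backroad) and (Backroad, Avenue, Tunnel).

Driver A against (Highway, Tunnel): payoffs -2, -5 → best response Tunnel.
Driver A against (Highway, Backroad): payoffs 8, -5 → best response Tunnel.
Driver A against (Avenue, Tunnel): payoffs -5, -1 → best response Backroad.
Driver A against (Avenue, Backroad): payoffs -3, 7 → best response Backroad.
Driver B against (Tunnel, Tunnel): payoffs 1, 8 → best response Avenue.
Driver B against (Tunnel, Backroad): payoffs -3, -4 → best response Highway.
Driver B against (Backroad, Tunnel): payoffs -2, 3 → best response Avenue.
Driver B against (Backroad, Backroad): payoffs 5, -7 → best response Highway.
Driver C against (Tunnel, Highway): payoffs 5, 9 → best response Backroad.
Driver C against (Tunnel, Avenue): payoffs 5, 7 → best response Backroad.
Driver C against (Backroad, Highway): payoffs 4, 5 → best response Backroad.
Driver C against (Backroad, Avenue): payoffs 0, -1 → best response Tunnel.
Mutual best responses: (Tunnel, Highway, Backroad); (Backroad, Avenue, Tunnel).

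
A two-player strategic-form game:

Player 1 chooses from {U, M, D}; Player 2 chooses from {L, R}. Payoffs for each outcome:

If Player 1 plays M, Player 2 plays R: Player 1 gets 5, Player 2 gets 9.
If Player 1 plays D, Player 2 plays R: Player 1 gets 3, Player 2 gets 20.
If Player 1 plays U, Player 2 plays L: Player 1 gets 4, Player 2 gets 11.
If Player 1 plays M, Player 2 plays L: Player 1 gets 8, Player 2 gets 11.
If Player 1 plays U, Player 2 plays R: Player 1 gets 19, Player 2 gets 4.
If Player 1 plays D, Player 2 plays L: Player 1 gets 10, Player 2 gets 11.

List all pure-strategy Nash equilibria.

none

(U, L): Player 1 can switch to M (4 → 8). Not NE.
(U, R): Player 2 can switch to L (4 → 11). Not NE.
(M, L): Player 1 can switch to D (8 → 10). Not NE.
(M, R): Player 1 can switch to U (5 → 19). Not NE.
(D, L): Player 2 can switch to R (11 → 20). Not NE.
(D, R): Player 1 can switch to U (3 → 19). Not NE.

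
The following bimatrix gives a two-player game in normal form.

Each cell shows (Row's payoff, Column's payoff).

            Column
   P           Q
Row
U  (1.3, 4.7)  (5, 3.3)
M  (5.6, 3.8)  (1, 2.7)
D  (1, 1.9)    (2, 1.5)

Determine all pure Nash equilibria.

For each player, find the best response to each opponent profile; mutual best responses are the pure NE.
Row against P: payoffs 1.3, 5.6, 1 → best response M.
Row against Q: payoffs 5, 1, 2 → best response U.
Column against U: payoffs 4.7, 3.3 → best response P.
Column against M: payoffs 3.8, 2.7 → best response P.
Column against D: payoffs 1.9, 1.5 → best response P.
Mutual best responses: (M, P).

The unique pure-strategy Nash equilibrium is (M, P).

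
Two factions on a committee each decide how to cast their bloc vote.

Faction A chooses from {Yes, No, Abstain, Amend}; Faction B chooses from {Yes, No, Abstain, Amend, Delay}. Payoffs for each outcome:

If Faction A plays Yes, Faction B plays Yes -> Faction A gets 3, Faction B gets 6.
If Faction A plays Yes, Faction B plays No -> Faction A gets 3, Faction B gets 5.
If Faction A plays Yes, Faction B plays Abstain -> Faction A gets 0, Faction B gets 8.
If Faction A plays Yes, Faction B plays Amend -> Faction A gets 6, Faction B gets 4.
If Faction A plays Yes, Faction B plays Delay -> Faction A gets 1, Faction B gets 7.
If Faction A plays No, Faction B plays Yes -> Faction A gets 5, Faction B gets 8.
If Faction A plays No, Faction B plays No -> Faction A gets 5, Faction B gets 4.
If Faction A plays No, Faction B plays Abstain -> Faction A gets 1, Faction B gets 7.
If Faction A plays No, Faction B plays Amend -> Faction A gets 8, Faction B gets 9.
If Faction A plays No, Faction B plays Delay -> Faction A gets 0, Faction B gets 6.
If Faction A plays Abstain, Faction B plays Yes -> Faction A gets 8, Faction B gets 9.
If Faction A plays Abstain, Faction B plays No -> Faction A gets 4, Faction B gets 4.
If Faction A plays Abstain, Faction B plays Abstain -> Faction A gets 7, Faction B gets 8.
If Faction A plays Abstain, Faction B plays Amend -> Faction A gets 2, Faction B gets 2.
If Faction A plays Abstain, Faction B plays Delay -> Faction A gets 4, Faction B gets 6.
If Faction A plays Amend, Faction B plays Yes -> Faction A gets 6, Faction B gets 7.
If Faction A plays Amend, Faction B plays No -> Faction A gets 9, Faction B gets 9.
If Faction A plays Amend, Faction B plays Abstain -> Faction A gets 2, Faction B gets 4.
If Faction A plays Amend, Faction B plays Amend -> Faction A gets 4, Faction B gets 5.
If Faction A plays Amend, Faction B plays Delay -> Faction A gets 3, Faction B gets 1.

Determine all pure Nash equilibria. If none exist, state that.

Faction A against Yes: payoffs 3, 5, 8, 6 → best response Abstain.
Faction A against No: payoffs 3, 5, 4, 9 → best response Amend.
Faction A against Abstain: payoffs 0, 1, 7, 2 → best response Abstain.
Faction A against Amend: payoffs 6, 8, 2, 4 → best response No.
Faction A against Delay: payoffs 1, 0, 4, 3 → best response Abstain.
Faction B against Yes: payoffs 6, 5, 8, 4, 7 → best response Abstain.
Faction B against No: payoffs 8, 4, 7, 9, 6 → best response Amend.
Faction B against Abstain: payoffs 9, 4, 8, 2, 6 → best response Yes.
Faction B against Amend: payoffs 7, 9, 4, 5, 1 → best response No.
Mutual best responses: (No, Amend); (Abstain, Yes); (Amend, No).

(No, Amend), (Abstain, Yes), (Amend, No)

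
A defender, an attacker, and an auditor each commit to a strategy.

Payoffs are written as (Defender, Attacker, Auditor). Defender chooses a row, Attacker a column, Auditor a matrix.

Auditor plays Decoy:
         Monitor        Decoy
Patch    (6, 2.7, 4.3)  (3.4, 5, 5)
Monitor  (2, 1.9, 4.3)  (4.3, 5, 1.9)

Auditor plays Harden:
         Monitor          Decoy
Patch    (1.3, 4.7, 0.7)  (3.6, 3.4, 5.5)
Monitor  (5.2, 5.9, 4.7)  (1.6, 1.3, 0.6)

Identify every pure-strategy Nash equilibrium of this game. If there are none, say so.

(Patch, Monitor, Decoy): Attacker can switch to Decoy (2.7 → 5). Not NE.
(Patch, Monitor, Harden): Defender can switch to Monitor (1.3 → 5.2). Not NE.
(Patch, Decoy, Decoy): Defender can switch to Monitor (3.4 → 4.3). Not NE.
(Patch, Decoy, Harden): Attacker can switch to Monitor (3.4 → 4.7). Not NE.
(Monitor, Monitor, Decoy): Defender can switch to Patch (2 → 6). Not NE.
(Monitor, Monitor, Harden): Defender gets 5.2, best alternative 1.3; Attacker gets 5.9, best alternative 1.3; Auditor gets 4.7, best alternative 4.3. No profitable deviation — NE.
(Monitor, Decoy, Decoy): Defender gets 4.3, best alternative 3.4; Attacker gets 5, best alternative 1.9; Auditor gets 1.9, best alternative 0.6. No profitable deviation — NE.
(Monitor, Decoy, Harden): Defender can switch to Patch (1.6 → 3.6). Not NE.

The pure Nash equilibria are (Monitor, Monitor, Harden) and (Monitor, Decoy, Decoy).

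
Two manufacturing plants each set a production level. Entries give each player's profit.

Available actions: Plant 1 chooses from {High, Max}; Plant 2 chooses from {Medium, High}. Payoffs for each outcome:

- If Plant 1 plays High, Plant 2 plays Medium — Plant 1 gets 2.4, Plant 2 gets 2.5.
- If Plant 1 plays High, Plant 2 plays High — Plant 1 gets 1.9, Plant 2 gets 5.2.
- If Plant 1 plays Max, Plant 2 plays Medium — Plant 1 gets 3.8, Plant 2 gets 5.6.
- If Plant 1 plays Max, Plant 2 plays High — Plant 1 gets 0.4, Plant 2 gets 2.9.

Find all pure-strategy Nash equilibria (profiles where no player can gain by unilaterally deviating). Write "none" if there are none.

The pure Nash equilibria are (High, High); (Max, Medium).

Plant 1 against Medium: payoffs 2.4, 3.8 → best response Max.
Plant 1 against High: payoffs 1.9, 0.4 → best response High.
Plant 2 against High: payoffs 2.5, 5.2 → best response High.
Plant 2 against Max: payoffs 5.6, 2.9 → best response Medium.
Mutual best responses: (High, High); (Max, Medium).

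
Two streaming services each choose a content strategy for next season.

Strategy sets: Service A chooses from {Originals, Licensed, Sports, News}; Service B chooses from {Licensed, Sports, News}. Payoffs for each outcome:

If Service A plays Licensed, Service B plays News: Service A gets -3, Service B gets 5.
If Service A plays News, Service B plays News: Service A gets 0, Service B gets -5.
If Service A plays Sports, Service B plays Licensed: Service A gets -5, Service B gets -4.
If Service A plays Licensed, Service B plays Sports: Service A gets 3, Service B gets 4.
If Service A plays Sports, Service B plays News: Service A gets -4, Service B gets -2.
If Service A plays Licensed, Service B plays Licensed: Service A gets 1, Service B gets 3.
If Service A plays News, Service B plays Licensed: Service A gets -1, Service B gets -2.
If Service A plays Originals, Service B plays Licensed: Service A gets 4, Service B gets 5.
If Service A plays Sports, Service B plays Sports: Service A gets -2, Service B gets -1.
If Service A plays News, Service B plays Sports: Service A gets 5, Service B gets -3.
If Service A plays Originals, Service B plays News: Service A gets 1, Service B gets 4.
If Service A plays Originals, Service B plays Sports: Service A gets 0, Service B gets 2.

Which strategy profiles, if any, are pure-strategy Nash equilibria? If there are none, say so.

(Originals, Licensed)

Service A against Licensed: payoffs 4, 1, -5, -1 → best response Originals.
Service A against Sports: payoffs 0, 3, -2, 5 → best response News.
Service A against News: payoffs 1, -3, -4, 0 → best response Originals.
Service B against Originals: payoffs 5, 2, 4 → best response Licensed.
Service B against Licensed: payoffs 3, 4, 5 → best response News.
Service B against Sports: payoffs -4, -1, -2 → best response Sports.
Service B against News: payoffs -2, -3, -5 → best response Licensed.
Mutual best responses: (Originals, Licensed).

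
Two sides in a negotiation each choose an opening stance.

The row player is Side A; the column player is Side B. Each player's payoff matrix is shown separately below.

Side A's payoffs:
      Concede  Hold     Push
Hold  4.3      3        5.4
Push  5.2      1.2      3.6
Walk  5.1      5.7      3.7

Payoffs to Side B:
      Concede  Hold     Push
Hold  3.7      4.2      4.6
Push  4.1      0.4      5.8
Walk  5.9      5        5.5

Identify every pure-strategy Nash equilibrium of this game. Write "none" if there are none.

Pure NE: (Hold, Push)

(Hold, Concede): Side A can switch to Push (4.3 → 5.2). Not NE.
(Hold, Hold): Side A can switch to Walk (3 → 5.7). Not NE.
(Hold, Push): Side A gets 5.4, best alternative 3.7; Side B gets 4.6, best alternative 4.2. No profitable deviation — NE.
(Push, Concede): Side B can switch to Push (4.1 → 5.8). Not NE.
(Push, Hold): Side A can switch to Hold (1.2 → 3). Not NE.
(Push, Push): Side A can switch to Hold (3.6 → 5.4). Not NE.
(Walk, Concede): Side A can switch to Push (5.1 → 5.2). Not NE.
(The remaining 2 profiles each have a profitable deviation by the same check.)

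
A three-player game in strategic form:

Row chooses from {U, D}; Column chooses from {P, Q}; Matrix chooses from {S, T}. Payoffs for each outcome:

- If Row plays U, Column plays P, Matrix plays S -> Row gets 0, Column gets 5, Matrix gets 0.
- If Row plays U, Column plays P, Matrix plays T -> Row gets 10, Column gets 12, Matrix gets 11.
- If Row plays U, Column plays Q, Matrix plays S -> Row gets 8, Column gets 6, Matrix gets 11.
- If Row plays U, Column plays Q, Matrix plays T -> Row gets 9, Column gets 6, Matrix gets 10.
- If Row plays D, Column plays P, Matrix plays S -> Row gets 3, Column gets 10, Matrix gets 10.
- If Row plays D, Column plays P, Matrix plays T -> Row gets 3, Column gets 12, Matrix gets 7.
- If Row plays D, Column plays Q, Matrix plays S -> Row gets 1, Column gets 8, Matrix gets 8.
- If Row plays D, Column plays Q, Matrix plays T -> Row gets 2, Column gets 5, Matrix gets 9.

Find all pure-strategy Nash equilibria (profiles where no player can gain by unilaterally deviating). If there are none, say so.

(U, P, S): Row can switch to D (0 → 3). Not NE.
(U, P, T): Row gets 10, best alternative 3; Column gets 12, best alternative 6; Matrix gets 11, best alternative 0. No profitable deviation — NE.
(U, Q, S): Row gets 8, best alternative 1; Column gets 6, best alternative 5; Matrix gets 11, best alternative 10. No profitable deviation — NE.
(U, Q, T): Column can switch to P (6 → 12). Not NE.
(D, P, S): Row gets 3, best alternative 0; Column gets 10, best alternative 8; Matrix gets 10, best alternative 7. No profitable deviation — NE.
(D, P, T): Row can switch to U (3 → 10). Not NE.
(D, Q, S): Row can switch to U (1 → 8). Not NE.
(D, Q, T): Row can switch to U (2 → 9). Not NE.

(U, P, T); (U, Q, S); (D, P, S)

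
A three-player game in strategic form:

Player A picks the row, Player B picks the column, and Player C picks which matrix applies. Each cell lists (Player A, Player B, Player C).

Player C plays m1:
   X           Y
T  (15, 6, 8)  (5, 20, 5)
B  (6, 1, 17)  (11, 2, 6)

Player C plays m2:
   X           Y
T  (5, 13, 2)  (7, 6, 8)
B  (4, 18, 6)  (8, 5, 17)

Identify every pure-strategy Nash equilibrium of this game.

Check each profile: it is a Nash equilibrium iff no player can strictly gain by switching unilaterally.
(T, X, m1): Player B can switch to Y (6 → 20). Not NE.
(T, X, m2): Player C can switch to m1 (2 → 8). Not NE.
(T, Y, m1): Player A can switch to B (5 → 11). Not NE.
(T, Y, m2): Player A can switch to B (7 → 8). Not NE.
(B, X, m1): Player A can switch to T (6 → 15). Not NE.
(B, X, m2): Player A can switch to T (4 → 5). Not NE.
(B, Y, m1): Player C can switch to m2 (6 → 17). Not NE.
(B, Y, m2): Player B can switch to X (5 → 18). Not NE.

This game has no pure Nash equilibrium.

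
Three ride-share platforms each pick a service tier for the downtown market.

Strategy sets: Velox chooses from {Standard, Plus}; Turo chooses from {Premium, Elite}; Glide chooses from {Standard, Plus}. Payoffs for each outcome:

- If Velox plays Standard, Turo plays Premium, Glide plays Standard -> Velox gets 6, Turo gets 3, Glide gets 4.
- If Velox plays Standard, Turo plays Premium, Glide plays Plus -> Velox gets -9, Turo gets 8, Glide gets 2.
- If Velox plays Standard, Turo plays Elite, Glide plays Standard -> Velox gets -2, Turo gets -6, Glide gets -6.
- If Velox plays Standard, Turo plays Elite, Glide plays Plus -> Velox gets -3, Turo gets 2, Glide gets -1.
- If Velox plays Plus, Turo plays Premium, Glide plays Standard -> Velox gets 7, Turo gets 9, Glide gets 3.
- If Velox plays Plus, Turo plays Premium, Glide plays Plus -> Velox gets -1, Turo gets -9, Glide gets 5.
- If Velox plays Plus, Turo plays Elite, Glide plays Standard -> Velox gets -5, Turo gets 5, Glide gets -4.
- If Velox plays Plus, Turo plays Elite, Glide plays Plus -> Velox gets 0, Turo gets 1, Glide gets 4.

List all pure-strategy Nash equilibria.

(Standard, Premium, Standard): Velox can switch to Plus (6 → 7). Not NE.
(Standard, Premium, Plus): Velox can switch to Plus (-9 → -1). Not NE.
(Standard, Elite, Standard): Turo can switch to Premium (-6 → 3). Not NE.
(Standard, Elite, Plus): Velox can switch to Plus (-3 → 0). Not NE.
(Plus, Premium, Standard): Glide can switch to Plus (3 → 5). Not NE.
(Plus, Premium, Plus): Turo can switch to Elite (-9 → 1). Not NE.
(Plus, Elite, Standard): Velox can switch to Standard (-5 → -2). Not NE.
(Plus, Elite, Plus): Velox gets 0, best alternative -3; Turo gets 1, best alternative -9; Glide gets 4, best alternative -4. No profitable deviation — NE.

The unique pure-strategy Nash equilibrium is (Plus, Elite, Plus).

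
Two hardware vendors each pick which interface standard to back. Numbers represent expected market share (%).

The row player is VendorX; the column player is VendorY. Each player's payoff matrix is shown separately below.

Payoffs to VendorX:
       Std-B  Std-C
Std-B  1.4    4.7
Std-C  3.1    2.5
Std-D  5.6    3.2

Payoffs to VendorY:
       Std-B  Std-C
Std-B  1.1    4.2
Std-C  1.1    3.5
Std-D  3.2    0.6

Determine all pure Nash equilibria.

VendorX against Std-B: payoffs 1.4, 3.1, 5.6 → best response Std-D.
VendorX against Std-C: payoffs 4.7, 2.5, 3.2 → best response Std-B.
VendorY against Std-B: payoffs 1.1, 4.2 → best response Std-C.
VendorY against Std-C: payoffs 1.1, 3.5 → best response Std-C.
VendorY against Std-D: payoffs 3.2, 0.6 → best response Std-B.
Mutual best responses: (Std-B, Std-C); (Std-D, Std-B).

The pure Nash equilibria are (Std-B, Std-C) and (Std-D, Std-B).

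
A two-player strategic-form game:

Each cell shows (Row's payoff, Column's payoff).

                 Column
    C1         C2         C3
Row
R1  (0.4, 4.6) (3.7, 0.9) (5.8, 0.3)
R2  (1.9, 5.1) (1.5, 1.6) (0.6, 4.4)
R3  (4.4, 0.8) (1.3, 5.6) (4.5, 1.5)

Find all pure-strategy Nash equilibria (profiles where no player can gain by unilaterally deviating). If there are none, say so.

Row against C1: payoffs 0.4, 1.9, 4.4 → best response R3.
Row against C2: payoffs 3.7, 1.5, 1.3 → best response R1.
Row against C3: payoffs 5.8, 0.6, 4.5 → best response R1.
Column against R1: payoffs 4.6, 0.9, 0.3 → best response C1.
Column against R2: payoffs 5.1, 1.6, 4.4 → best response C1.
Column against R3: payoffs 0.8, 5.6, 1.5 → best response C2.
No profile is a mutual best response for all players.

none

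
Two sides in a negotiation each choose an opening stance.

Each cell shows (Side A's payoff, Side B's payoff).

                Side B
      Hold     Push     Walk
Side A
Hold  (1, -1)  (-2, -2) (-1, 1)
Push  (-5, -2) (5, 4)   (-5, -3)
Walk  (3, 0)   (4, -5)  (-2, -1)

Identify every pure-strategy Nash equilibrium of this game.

The pure Nash equilibria are (Hold, Walk) and (Push, Push) and (Walk, Hold).

Side A against Hold: payoffs 1, -5, 3 → best response Walk.
Side A against Push: payoffs -2, 5, 4 → best response Push.
Side A against Walk: payoffs -1, -5, -2 → best response Hold.
Side B against Hold: payoffs -1, -2, 1 → best response Walk.
Side B against Push: payoffs -2, 4, -3 → best response Push.
Side B against Walk: payoffs 0, -5, -1 → best response Hold.
Mutual best responses: (Hold, Walk); (Push, Push); (Walk, Hold).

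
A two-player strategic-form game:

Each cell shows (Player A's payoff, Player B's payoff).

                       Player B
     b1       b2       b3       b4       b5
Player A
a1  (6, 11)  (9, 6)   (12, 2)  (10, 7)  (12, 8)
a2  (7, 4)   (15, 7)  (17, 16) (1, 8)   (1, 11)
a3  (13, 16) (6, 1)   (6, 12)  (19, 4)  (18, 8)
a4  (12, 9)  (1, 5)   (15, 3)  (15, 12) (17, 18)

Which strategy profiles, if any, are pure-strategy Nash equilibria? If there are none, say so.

Pure-strategy Nash equilibria: (a2, b3), (a3, b1)

Player A against b1: payoffs 6, 7, 13, 12 → best response a3.
Player A against b2: payoffs 9, 15, 6, 1 → best response a2.
Player A against b3: payoffs 12, 17, 6, 15 → best response a2.
Player A against b4: payoffs 10, 1, 19, 15 → best response a3.
Player A against b5: payoffs 12, 1, 18, 17 → best response a3.
Player B against a1: payoffs 11, 6, 2, 7, 8 → best response b1.
Player B against a2: payoffs 4, 7, 16, 8, 11 → best response b3.
Player B against a3: payoffs 16, 1, 12, 4, 8 → best response b1.
Player B against a4: payoffs 9, 5, 3, 12, 18 → best response b5.
Mutual best responses: (a2, b3); (a3, b1).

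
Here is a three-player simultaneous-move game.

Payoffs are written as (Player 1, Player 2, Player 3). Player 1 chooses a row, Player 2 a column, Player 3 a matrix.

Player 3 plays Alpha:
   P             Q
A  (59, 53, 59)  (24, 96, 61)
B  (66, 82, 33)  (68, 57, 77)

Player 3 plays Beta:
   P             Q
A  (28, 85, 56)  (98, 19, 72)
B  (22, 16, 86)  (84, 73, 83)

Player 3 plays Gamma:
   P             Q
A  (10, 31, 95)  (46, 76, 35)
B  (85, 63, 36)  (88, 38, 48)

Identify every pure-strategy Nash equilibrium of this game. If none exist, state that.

(A, P, Alpha): Player 1 can switch to B (59 → 66). Not NE.
(A, P, Beta): Player 3 can switch to Alpha (56 → 59). Not NE.
(A, P, Gamma): Player 1 can switch to B (10 → 85). Not NE.
(A, Q, Alpha): Player 1 can switch to B (24 → 68). Not NE.
(A, Q, Beta): Player 2 can switch to P (19 → 85). Not NE.
(A, Q, Gamma): Player 1 can switch to B (46 → 88). Not NE.
(B, P, Alpha): Player 3 can switch to Beta (33 → 86). Not NE.
(B, P, Beta): Player 1 can switch to A (22 → 28). Not NE.
(The remaining 4 profiles each have a profitable deviation by the same check.)

none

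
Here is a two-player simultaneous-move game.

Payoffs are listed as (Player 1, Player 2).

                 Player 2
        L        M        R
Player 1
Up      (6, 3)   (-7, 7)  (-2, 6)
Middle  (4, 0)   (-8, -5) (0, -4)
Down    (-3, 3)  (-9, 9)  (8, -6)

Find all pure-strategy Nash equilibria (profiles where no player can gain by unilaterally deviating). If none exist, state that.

(Up, L): Player 2 can switch to M (3 → 7). Not NE.
(Up, M): Player 1 gets -7, best alternative -8; Player 2 gets 7, best alternative 6. No profitable deviation — NE.
(Up, R): Player 1 can switch to Middle (-2 → 0). Not NE.
(Middle, L): Player 1 can switch to Up (4 → 6). Not NE.
(Middle, M): Player 1 can switch to Up (-8 → -7). Not NE.
(Middle, R): Player 1 can switch to Down (0 → 8). Not NE.
(Down, L): Player 1 can switch to Up (-3 → 6). Not NE.
(Down, M): Player 1 can switch to Up (-9 → -7). Not NE.
(Down, R): Player 2 can switch to L (-6 → 3). Not NE.

(Up, M)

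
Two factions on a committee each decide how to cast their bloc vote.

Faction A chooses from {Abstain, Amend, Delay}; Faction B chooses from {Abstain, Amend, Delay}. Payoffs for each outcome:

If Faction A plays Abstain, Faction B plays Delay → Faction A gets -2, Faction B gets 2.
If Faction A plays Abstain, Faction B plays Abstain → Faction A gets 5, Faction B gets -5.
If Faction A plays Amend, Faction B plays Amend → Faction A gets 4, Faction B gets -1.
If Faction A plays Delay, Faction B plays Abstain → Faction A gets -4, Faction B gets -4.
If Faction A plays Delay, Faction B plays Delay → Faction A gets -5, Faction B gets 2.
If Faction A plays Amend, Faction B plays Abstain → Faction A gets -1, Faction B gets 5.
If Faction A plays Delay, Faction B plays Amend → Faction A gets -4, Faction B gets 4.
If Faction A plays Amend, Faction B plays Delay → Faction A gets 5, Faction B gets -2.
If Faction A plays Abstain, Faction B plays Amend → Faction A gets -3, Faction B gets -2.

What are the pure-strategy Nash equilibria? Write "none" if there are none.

none

Faction A against Abstain: payoffs 5, -1, -4 → best response Abstain.
Faction A against Amend: payoffs -3, 4, -4 → best response Amend.
Faction A against Delay: payoffs -2, 5, -5 → best response Amend.
Faction B against Abstain: payoffs -5, -2, 2 → best response Delay.
Faction B against Amend: payoffs 5, -1, -2 → best response Abstain.
Faction B against Delay: payoffs -4, 4, 2 → best response Amend.
No profile is a mutual best response for all players.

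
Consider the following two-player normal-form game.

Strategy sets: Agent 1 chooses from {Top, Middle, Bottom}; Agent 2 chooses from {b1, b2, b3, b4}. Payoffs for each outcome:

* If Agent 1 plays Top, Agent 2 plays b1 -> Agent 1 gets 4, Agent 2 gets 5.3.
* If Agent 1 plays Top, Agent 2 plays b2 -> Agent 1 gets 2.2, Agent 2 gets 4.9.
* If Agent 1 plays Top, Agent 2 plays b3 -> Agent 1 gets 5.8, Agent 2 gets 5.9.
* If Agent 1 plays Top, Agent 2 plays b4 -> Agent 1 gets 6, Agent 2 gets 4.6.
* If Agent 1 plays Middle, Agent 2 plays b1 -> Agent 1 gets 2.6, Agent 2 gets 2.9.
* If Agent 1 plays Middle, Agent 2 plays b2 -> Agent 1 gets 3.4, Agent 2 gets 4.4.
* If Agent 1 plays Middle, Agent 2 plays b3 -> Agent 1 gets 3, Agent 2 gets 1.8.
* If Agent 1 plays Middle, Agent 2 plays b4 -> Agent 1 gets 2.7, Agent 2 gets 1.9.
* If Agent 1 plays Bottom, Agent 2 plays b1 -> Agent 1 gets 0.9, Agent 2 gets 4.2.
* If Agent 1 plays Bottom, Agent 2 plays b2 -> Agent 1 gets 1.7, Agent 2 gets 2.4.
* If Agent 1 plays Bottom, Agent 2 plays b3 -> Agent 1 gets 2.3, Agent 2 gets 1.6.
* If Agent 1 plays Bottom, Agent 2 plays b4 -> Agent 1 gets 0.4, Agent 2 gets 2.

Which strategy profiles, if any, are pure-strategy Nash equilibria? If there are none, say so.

Pure-strategy Nash equilibria: (Top, b3), (Middle, b2)

For each player, find the best response to each opponent profile; mutual best responses are the pure NE.
Agent 1 against b1: payoffs 4, 2.6, 0.9 → best response Top.
Agent 1 against b2: payoffs 2.2, 3.4, 1.7 → best response Middle.
Agent 1 against b3: payoffs 5.8, 3, 2.3 → best response Top.
Agent 1 against b4: payoffs 6, 2.7, 0.4 → best response Top.
Agent 2 against Top: payoffs 5.3, 4.9, 5.9, 4.6 → best response b3.
Agent 2 against Middle: payoffs 2.9, 4.4, 1.8, 1.9 → best response b2.
Agent 2 against Bottom: payoffs 4.2, 2.4, 1.6, 2 → best response b1.
Mutual best responses: (Top, b3); (Middle, b2).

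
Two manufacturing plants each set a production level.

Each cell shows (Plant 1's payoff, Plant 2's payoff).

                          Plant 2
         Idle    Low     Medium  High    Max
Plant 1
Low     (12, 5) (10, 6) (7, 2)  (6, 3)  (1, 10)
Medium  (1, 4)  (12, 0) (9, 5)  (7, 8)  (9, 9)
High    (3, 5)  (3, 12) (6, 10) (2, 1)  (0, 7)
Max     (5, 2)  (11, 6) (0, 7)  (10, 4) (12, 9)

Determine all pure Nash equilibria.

Plant 1 against Idle: payoffs 12, 1, 3, 5 → best response Low.
Plant 1 against Low: payoffs 10, 12, 3, 11 → best response Medium.
Plant 1 against Medium: payoffs 7, 9, 6, 0 → best response Medium.
Plant 1 against High: payoffs 6, 7, 2, 10 → best response Max.
Plant 1 against Max: payoffs 1, 9, 0, 12 → best response Max.
Plant 2 against Low: payoffs 5, 6, 2, 3, 10 → best response Max.
Plant 2 against Medium: payoffs 4, 0, 5, 8, 9 → best response Max.
Plant 2 against High: payoffs 5, 12, 10, 1, 7 → best response Low.
Plant 2 against Max: payoffs 2, 6, 7, 4, 9 → best response Max.
Mutual best responses: (Max, Max).

The unique pure-strategy Nash equilibrium is (Max, Max).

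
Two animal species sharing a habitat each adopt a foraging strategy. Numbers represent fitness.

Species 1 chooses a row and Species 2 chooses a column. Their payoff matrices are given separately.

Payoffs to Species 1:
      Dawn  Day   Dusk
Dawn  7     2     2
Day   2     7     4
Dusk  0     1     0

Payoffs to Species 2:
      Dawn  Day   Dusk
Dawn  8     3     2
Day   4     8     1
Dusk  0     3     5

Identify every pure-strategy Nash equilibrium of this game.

Species 1 against Dawn: payoffs 7, 2, 0 → best response Dawn.
Species 1 against Day: payoffs 2, 7, 1 → best response Day.
Species 1 against Dusk: payoffs 2, 4, 0 → best response Day.
Species 2 against Dawn: payoffs 8, 3, 2 → best response Dawn.
Species 2 against Day: payoffs 4, 8, 1 → best response Day.
Species 2 against Dusk: payoffs 0, 3, 5 → best response Dusk.
Mutual best responses: (Dawn, Dawn); (Day, Day).

The pure Nash equilibria are (Dawn, Dawn); (Day, Day).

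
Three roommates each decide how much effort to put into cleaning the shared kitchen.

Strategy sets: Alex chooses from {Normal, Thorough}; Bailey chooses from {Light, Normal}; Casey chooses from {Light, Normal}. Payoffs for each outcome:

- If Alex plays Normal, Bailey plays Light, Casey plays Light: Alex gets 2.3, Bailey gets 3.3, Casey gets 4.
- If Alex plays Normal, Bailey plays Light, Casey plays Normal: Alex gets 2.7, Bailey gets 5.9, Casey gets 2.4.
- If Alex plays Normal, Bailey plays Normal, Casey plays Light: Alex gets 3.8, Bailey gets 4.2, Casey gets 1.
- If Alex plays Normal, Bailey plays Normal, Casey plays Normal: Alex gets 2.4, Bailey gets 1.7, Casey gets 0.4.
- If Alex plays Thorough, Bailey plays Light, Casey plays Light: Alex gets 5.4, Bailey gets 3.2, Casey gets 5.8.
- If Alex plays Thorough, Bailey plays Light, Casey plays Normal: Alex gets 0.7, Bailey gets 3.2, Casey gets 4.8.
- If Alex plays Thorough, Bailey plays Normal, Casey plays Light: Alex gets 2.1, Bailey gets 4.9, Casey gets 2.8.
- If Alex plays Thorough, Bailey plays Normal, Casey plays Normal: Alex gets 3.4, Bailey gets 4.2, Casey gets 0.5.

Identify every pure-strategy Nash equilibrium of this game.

Pure NE: (Normal, Normal, Light)

For each player, find the best response to each opponent profile; mutual best responses are the pure NE.
Alex against (Light, Light): payoffs 2.3, 5.4 → best response Thorough.
Alex against (Light, Normal): payoffs 2.7, 0.7 → best response Normal.
Alex against (Normal, Light): payoffs 3.8, 2.1 → best response Normal.
Alex against (Normal, Normal): payoffs 2.4, 3.4 → best response Thorough.
Bailey against (Normal, Light): payoffs 3.3, 4.2 → best response Normal.
Bailey against (Normal, Normal): payoffs 5.9, 1.7 → best response Light.
Bailey against (Thorough, Light): payoffs 3.2, 4.9 → best response Normal.
Bailey against (Thorough, Normal): payoffs 3.2, 4.2 → best response Normal.
Casey against (Normal, Light): payoffs 4, 2.4 → best response Light.
Casey against (Normal, Normal): payoffs 1, 0.4 → best response Light.
Casey against (Thorough, Light): payoffs 5.8, 4.8 → best response Light.
Casey against (Thorough, Normal): payoffs 2.8, 0.5 → best response Light.
Mutual best responses: (Normal, Normal, Light).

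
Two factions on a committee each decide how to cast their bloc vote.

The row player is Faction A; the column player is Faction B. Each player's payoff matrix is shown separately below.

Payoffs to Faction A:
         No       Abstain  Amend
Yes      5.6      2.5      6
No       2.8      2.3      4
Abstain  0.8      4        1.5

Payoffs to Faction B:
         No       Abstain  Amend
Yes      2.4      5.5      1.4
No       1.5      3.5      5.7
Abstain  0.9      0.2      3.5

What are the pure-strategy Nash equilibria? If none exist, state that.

(Yes, No): Faction B can switch to Abstain (2.4 → 5.5). Not NE.
(Yes, Abstain): Faction A can switch to Abstain (2.5 → 4). Not NE.
(Yes, Amend): Faction B can switch to No (1.4 → 2.4). Not NE.
(No, No): Faction A can switch to Yes (2.8 → 5.6). Not NE.
(No, Abstain): Faction A can switch to Yes (2.3 → 2.5). Not NE.
(No, Amend): Faction A can switch to Yes (4 → 6). Not NE.
(Abstain, No): Faction A can switch to Yes (0.8 → 5.6). Not NE.
(Abstain, Abstain): Faction B can switch to No (0.2 → 0.9). Not NE.
(Abstain, Amend): Faction A can switch to Yes (1.5 → 6). Not NE.

No pure-strategy Nash equilibrium.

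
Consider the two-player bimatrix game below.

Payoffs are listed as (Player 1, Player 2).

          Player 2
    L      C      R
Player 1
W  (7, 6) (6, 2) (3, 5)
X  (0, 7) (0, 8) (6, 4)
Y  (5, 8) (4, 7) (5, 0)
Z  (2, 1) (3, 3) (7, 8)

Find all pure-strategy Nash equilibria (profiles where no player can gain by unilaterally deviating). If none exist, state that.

Pure-strategy Nash equilibria: (W, L); (Z, R)

(W, L): Player 1 gets 7, best alternative 5; Player 2 gets 6, best alternative 5. No profitable deviation — NE.
(W, C): Player 2 can switch to L (2 → 6). Not NE.
(W, R): Player 1 can switch to X (3 → 6). Not NE.
(X, L): Player 1 can switch to W (0 → 7). Not NE.
(X, C): Player 1 can switch to W (0 → 6). Not NE.
(X, R): Player 1 can switch to Z (6 → 7). Not NE.
(Y, L): Player 1 can switch to W (5 → 7). Not NE.
(Z, R): Player 1 gets 7, best alternative 6; Player 2 gets 8, best alternative 3. No profitable deviation — NE.
(The remaining 4 profiles each have a profitable deviation by the same check.)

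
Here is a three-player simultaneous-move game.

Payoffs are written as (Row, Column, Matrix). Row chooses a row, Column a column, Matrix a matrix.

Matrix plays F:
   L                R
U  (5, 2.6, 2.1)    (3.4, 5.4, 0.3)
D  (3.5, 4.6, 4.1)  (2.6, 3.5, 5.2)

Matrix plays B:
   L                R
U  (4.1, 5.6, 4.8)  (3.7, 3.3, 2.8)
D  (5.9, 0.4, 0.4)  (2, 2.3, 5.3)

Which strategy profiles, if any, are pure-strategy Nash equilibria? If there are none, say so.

For each player, find the best response to each opponent profile; mutual best responses are the pure NE.
Row against (L, F): payoffs 5, 3.5 → best response U.
Row against (L, B): payoffs 4.1, 5.9 → best response D.
Row against (R, F): payoffs 3.4, 2.6 → best response U.
Row against (R, B): payoffs 3.7, 2 → best response U.
Column against (U, F): payoffs 2.6, 5.4 → best response R.
Column against (U, B): payoffs 5.6, 3.3 → best response L.
Column against (D, F): payoffs 4.6, 3.5 → best response L.
Column against (D, B): payoffs 0.4, 2.3 → best response R.
Matrix against (U, L): payoffs 2.1, 4.8 → best response B.
Matrix against (U, R): payoffs 0.3, 2.8 → best response B.
Matrix against (D, L): payoffs 4.1, 0.4 → best response F.
Matrix against (D, R): payoffs 5.2, 5.3 → best response B.
No profile is a mutual best response for all players.

none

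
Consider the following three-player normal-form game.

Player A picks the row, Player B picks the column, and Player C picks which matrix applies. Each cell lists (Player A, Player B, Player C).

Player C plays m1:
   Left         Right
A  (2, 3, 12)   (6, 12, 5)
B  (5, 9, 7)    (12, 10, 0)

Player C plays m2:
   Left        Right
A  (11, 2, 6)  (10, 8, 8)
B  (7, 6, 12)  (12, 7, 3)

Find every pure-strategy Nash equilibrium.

Pure NE: (B, Right, m2)

Player A against (Left, m1): payoffs 2, 5 → best response B.
Player A against (Left, m2): payoffs 11, 7 → best response A.
Player A against (Right, m1): payoffs 6, 12 → best response B.
Player A against (Right, m2): payoffs 10, 12 → best response B.
Player B against (A, m1): payoffs 3, 12 → best response Right.
Player B against (A, m2): payoffs 2, 8 → best response Right.
Player B against (B, m1): payoffs 9, 10 → best response Right.
Player B against (B, m2): payoffs 6, 7 → best response Right.
Player C against (A, Left): payoffs 12, 6 → best response m1.
Player C against (A, Right): payoffs 5, 8 → best response m2.
Player C against (B, Left): payoffs 7, 12 → best response m2.
Player C against (B, Right): payoffs 0, 3 → best response m2.
Mutual best responses: (B, Right, m2).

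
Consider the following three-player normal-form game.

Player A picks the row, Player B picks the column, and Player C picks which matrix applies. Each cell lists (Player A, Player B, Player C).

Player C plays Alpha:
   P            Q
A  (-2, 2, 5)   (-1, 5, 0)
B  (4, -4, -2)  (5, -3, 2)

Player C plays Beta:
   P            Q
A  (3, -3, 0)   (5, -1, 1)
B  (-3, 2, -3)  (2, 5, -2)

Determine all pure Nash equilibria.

Pure-strategy Nash equilibria: (A, Q, Beta); (B, Q, Alpha)

Player A against (P, Alpha): payoffs -2, 4 → best response B.
Player A against (P, Beta): payoffs 3, -3 → best response A.
Player A against (Q, Alpha): payoffs -1, 5 → best response B.
Player A against (Q, Beta): payoffs 5, 2 → best response A.
Player B against (A, Alpha): payoffs 2, 5 → best response Q.
Player B against (A, Beta): payoffs -3, -1 → best response Q.
Player B against (B, Alpha): payoffs -4, -3 → best response Q.
Player B against (B, Beta): payoffs 2, 5 → best response Q.
Player C against (A, P): payoffs 5, 0 → best response Alpha.
Player C against (A, Q): payoffs 0, 1 → best response Beta.
Player C against (B, P): payoffs -2, -3 → best response Alpha.
Player C against (B, Q): payoffs 2, -2 → best response Alpha.
Mutual best responses: (A, Q, Beta); (B, Q, Alpha).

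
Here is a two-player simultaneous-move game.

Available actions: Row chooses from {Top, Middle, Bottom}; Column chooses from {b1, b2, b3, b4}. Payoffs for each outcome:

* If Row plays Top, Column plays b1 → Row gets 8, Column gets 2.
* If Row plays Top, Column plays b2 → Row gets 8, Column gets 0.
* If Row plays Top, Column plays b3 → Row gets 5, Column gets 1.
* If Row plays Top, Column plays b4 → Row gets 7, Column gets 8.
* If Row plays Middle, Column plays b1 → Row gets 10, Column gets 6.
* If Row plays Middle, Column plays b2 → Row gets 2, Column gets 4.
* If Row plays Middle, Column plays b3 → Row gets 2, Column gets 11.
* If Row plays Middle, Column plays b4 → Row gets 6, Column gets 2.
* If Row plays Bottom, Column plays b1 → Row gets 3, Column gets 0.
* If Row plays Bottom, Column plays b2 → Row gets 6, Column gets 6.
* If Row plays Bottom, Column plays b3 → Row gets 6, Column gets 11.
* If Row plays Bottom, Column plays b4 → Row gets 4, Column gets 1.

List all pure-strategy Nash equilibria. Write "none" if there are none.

(Top, b1): Row can switch to Middle (8 → 10). Not NE.
(Top, b2): Column can switch to b1 (0 → 2). Not NE.
(Top, b3): Row can switch to Bottom (5 → 6). Not NE.
(Top, b4): Row gets 7, best alternative 6; Column gets 8, best alternative 2. No profitable deviation — NE.
(Middle, b1): Column can switch to b3 (6 → 11). Not NE.
(Middle, b2): Row can switch to Top (2 → 8). Not NE.
(Middle, b3): Row can switch to Top (2 → 5). Not NE.
(Middle, b4): Row can switch to Top (6 → 7). Not NE.
(Bottom, b1): Row can switch to Top (3 → 8). Not NE.
(Bottom, b2): Row can switch to Top (6 → 8). Not NE.
(Bottom, b3): Row gets 6, best alternative 5; Column gets 11, best alternative 6. No profitable deviation — NE.
(Bottom, b4): Row can switch to Top (4 → 7). Not NE.

The pure Nash equilibria are (Top, b4); (Bottom, b3).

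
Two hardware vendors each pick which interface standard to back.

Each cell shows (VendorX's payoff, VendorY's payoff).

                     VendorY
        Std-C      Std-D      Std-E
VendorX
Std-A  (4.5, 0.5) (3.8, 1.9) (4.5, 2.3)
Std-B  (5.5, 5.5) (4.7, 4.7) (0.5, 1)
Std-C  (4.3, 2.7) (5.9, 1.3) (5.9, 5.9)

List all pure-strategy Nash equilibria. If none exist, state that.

For each player, find the best response to each opponent profile; mutual best responses are the pure NE.
VendorX against Std-C: payoffs 4.5, 5.5, 4.3 → best response Std-B.
VendorX against Std-D: payoffs 3.8, 4.7, 5.9 → best response Std-C.
VendorX against Std-E: payoffs 4.5, 0.5, 5.9 → best response Std-C.
VendorY against Std-A: payoffs 0.5, 1.9, 2.3 → best response Std-E.
VendorY against Std-B: payoffs 5.5, 4.7, 1 → best response Std-C.
VendorY against Std-C: payoffs 2.7, 1.3, 5.9 → best response Std-E.
Mutual best responses: (Std-B, Std-C); (Std-C, Std-E).

Pure-strategy Nash equilibria: (Std-B, Std-C); (Std-C, Std-E)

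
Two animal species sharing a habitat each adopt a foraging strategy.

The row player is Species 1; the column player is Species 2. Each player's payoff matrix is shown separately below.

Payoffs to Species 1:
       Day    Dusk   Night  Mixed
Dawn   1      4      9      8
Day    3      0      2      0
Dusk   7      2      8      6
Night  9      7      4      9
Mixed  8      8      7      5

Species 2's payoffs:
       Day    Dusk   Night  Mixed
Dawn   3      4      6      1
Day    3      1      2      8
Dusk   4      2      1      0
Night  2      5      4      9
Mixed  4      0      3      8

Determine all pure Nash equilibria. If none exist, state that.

(Dawn, Day): Species 1 can switch to Day (1 → 3). Not NE.
(Dawn, Dusk): Species 1 can switch to Night (4 → 7). Not NE.
(Dawn, Night): Species 1 gets 9, best alternative 8; Species 2 gets 6, best alternative 4. No profitable deviation — NE.
(Dawn, Mixed): Species 1 can switch to Night (8 → 9). Not NE.
(Day, Day): Species 1 can switch to Dusk (3 → 7). Not NE.
(Day, Dusk): Species 1 can switch to Dawn (0 → 4). Not NE.
(Day, Night): Species 1 can switch to Dawn (2 → 9). Not NE.
(Night, Mixed): Species 1 gets 9, best alternative 8; Species 2 gets 9, best alternative 5. No profitable deviation — NE.
(The remaining 12 profiles each have a profitable deviation by the same check.)

Pure-strategy Nash equilibria: (Dawn, Night); (Night, Mixed)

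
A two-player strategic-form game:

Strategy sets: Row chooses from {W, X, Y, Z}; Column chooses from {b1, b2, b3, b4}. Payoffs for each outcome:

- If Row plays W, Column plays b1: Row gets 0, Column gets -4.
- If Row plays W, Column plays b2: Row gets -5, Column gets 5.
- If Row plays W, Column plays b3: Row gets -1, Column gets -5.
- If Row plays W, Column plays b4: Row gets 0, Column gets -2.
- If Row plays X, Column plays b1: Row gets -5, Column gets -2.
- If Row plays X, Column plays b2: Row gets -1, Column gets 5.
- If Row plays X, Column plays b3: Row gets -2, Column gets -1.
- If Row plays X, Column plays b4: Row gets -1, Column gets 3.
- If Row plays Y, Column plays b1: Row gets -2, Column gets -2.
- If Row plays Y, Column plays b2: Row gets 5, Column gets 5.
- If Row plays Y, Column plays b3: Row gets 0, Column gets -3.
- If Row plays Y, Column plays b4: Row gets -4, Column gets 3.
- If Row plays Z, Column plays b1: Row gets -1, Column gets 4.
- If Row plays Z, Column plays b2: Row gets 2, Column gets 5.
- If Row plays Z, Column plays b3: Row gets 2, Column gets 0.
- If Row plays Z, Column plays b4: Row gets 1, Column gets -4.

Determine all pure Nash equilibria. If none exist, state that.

(W, b1): Column can switch to b2 (-4 → 5). Not NE.
(W, b2): Row can switch to X (-5 → -1). Not NE.
(W, b3): Row can switch to Y (-1 → 0). Not NE.
(W, b4): Row can switch to Z (0 → 1). Not NE.
(X, b1): Row can switch to W (-5 → 0). Not NE.
(X, b2): Row can switch to Y (-1 → 5). Not NE.
(Y, b2): Row gets 5, best alternative 2; Column gets 5, best alternative 3. No profitable deviation — NE.
(The remaining 9 profiles each have a profitable deviation by the same check.)

(Y, b2)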